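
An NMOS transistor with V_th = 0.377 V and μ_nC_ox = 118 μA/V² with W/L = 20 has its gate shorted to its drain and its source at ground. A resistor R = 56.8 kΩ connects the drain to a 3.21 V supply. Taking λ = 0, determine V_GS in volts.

With gate tied to drain, V_GS = V_DS ≥ V_GS − V_th, so the device is in saturation.
k_n = μ_nC_ox · (W/L) = 2.36 mA/V².
KCL at the drain: ½ k_n (V_GS − V_th)² = (V_DD − V_GS)/R.
Let x = V_GS − 0.377. Then 67 x² + x − 2.833 = 0, giving x = 0.198 V (positive root), so V_GS = 0.575 V.
I_D = (V_DD − V_GS)/R = (3.21 − 0.575) / 56.8 = 0.0464 mA.

V_GS = 0.575 V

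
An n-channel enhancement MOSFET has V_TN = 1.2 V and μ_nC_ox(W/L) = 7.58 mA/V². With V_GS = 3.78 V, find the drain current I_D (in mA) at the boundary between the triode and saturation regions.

I_D = 25.2 mA

At the boundary V_DS = V_ov = V_GS − V_TN = 3.78 − 1.2 = 2.58 V.
I_D = ½ k_n V_ov² = 0.5 × 7.58 × 2.58² = 25.2 mA.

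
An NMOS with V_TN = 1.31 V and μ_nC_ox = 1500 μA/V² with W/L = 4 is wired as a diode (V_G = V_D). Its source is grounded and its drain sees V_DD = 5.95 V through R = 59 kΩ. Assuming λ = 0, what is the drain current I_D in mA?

With gate tied to drain, V_GS = V_DS ≥ V_GS − V_TN, so the device is in saturation.
k_n = μ_nC_ox · (W/L) = 6 mA/V².
KCL at the drain: ½ k_n (V_GS − V_TN)² = (V_DD − V_GS)/R.
Let x = V_GS − 1.31. Then 177 x² + x − 4.64 = 0, giving x = 0.159 V (positive root), so V_GS = 1.47 V.
I_D = (V_DD − V_GS)/R = (5.95 − 1.47) / 59 = 0.0759 mA.

I_D = 0.0759 mA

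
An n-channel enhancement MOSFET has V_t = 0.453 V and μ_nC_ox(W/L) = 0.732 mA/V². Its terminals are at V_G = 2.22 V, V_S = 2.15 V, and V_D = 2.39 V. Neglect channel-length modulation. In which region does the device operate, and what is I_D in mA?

Cutoff; I_D = 0 mA

V_GS = V_G − V_S = 2.22 − 2.15 = 0.07 V; V_DS = V_D − V_S = 2.39 − 2.15 = 0.24 V.
V_GS = 0.07 V < V_t = 0.453 V, so the transistor is in cutoff.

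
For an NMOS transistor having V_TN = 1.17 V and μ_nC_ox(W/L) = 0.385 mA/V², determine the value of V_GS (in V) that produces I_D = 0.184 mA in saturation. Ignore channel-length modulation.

V_GS = 2.15 V

In saturation I_D = ½ k_n (V_GS − V_TN)², so V_GS − V_TN = √(2 I_D / k_n) = √(2 × 0.184 / 0.385) = 0.978 V.
V_GS = 1.17 + 0.978 = 2.15 V.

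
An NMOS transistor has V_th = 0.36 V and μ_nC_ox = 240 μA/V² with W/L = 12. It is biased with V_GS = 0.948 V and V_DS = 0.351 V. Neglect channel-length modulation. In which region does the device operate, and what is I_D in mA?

k_n = μ_nC_ox · (W/L) = 2.88 mA/V².
V_ov = V_GS − V_th = 0.948 − 0.36 = 0.588 V.
Since V_DS = 0.351 V < V_ov = 0.588 V, the device is in the triode region.
I_D = k_n [V_ov · V_DS − ½ V_DS²] = 2.88 × [0.588 × 0.351 − 0.5 × 0.351²] = 0.417 mA.

Triode; I_D = 0.417 mA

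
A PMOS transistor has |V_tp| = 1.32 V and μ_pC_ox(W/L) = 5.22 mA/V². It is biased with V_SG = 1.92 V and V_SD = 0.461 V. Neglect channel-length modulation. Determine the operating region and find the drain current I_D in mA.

Triode; I_D = 0.889 mA

V_ov = V_SG − |V_tp| = 1.92 − 1.32 = 0.6 V.
Since V_SD = 0.461 V < V_ov = 0.6 V, the device is in the triode region.
I_D = k_p [V_ov · V_SD − ½ V_SD²] = 5.22 × [0.6 × 0.461 − 0.5 × 0.461²] = 0.889 mA.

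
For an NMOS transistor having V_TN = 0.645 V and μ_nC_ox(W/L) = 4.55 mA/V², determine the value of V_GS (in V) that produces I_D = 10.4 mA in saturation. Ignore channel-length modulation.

In saturation I_D = ½ k_n (V_GS − V_TN)², so V_GS − V_TN = √(2 I_D / k_n) = √(2 × 10.4 / 4.55) = 2.14 V.
V_GS = 0.645 + 2.14 = 2.78 V.

V_GS = 2.78 V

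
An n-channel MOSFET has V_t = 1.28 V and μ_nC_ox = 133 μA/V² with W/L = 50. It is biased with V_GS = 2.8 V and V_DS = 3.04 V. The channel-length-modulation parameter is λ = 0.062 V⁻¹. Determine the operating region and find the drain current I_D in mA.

Saturation; I_D = 9.13 mA

k_n = μ_nC_ox · (W/L) = 6.65 mA/V².
V_ov = V_GS − V_t = 2.8 − 1.28 = 1.52 V.
Since V_DS = 3.04 V ≥ V_ov = 1.52 V, the device is in saturation.
I_D = ½ k_n V_ov² (1 + λ V_DS) = 0.5 × 6.65 × 1.52² × (1 + 0.062 × 3.04) = 9.13 mA.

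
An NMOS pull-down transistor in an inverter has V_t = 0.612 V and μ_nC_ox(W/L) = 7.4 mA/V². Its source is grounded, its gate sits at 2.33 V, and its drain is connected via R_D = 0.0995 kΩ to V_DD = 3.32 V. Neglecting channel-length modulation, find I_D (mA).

I_D = 10.9 mA

V_GS = V_G = 2.33 V, so V_ov = 2.33 − 0.612 = 1.72 V.
Assume saturation: I_D = ½ k_n V_ov² = 0.5 × 7.4 × 1.72² = 10.9 mA, giving V_DS = V_DD − I_D R_D = 3.32 − 10.9 × 0.0995 = 2.23 V.
V_DS = 2.23 V ≥ V_ov = 1.72 V, confirming saturation.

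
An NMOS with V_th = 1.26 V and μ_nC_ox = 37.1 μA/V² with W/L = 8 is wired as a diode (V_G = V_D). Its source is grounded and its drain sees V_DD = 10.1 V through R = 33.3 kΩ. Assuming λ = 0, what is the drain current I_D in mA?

With gate tied to drain, V_GS = V_DS ≥ V_GS − V_th, so the device is in saturation.
k_n = μ_nC_ox · (W/L) = 0.2968 mA/V².
KCL at the drain: ½ k_n (V_GS − V_th)² = (V_DD − V_GS)/R.
Let x = V_GS − 1.26. Then 4.94 x² + x − 8.84 = 0, giving x = 1.24 V (positive root), so V_GS = 2.5 V.
I_D = (V_DD − V_GS)/R = (10.1 − 2.5) / 33.3 = 0.228 mA.

I_D = 0.228 mA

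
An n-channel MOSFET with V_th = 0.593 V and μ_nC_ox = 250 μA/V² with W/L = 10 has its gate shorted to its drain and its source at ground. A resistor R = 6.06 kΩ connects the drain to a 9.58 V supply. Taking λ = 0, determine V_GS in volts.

V_GS = 1.62 V

With gate tied to drain, V_GS = V_DS ≥ V_GS − V_th, so the device is in saturation.
k_n = μ_nC_ox · (W/L) = 2.5 mA/V².
KCL at the drain: ½ k_n (V_GS − V_th)² = (V_DD − V_GS)/R.
Let x = V_GS − 0.593. Then 7.57 x² + x − 8.987 = 0, giving x = 1.03 V (positive root), so V_GS = 1.62 V.
I_D = (V_DD − V_GS)/R = (9.58 − 1.62) / 6.06 = 1.31 mA.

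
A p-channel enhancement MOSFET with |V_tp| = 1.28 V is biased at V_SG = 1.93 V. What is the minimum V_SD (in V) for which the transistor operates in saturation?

V_SD,sat = 0.650 V

The boundary between triode and saturation is V_SD = V_SG − |V_tp| = V_ov.
V_ov = 1.93 − 1.28 = 0.65 V.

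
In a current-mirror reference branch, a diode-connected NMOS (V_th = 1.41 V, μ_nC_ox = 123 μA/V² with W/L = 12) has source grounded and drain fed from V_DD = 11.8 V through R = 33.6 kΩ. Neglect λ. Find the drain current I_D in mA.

I_D = 0.291 mA

With gate tied to drain, V_GS = V_DS ≥ V_GS − V_th, so the device is in saturation.
k_n = μ_nC_ox · (W/L) = 1.476 mA/V².
KCL at the drain: ½ k_n (V_GS − V_th)² = (V_DD − V_GS)/R.
Let x = V_GS − 1.41. Then 24.8 x² + x − 10.39 = 0, giving x = 0.627 V (positive root), so V_GS = 2.04 V.
I_D = (V_DD − V_GS)/R = (11.8 − 2.04) / 33.6 = 0.291 mA.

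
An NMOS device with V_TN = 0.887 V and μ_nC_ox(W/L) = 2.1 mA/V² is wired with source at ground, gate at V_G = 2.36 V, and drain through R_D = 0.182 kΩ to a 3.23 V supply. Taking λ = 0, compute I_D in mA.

I_D = 2.28 mA

V_GS = V_G = 2.36 V, so V_ov = 2.36 − 0.887 = 1.47 V.
Assume saturation: I_D = ½ k_n V_ov² = 0.5 × 2.1 × 1.47² = 2.28 mA, giving V_DS = V_DD − I_D R_D = 3.23 − 2.28 × 0.182 = 2.82 V.
V_DS = 2.82 V ≥ V_ov = 1.47 V, confirming saturation.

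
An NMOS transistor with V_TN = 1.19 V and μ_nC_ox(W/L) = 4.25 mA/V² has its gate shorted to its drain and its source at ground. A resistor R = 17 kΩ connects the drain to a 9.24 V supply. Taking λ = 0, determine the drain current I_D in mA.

I_D = 0.447 mA

With gate tied to drain, V_GS = V_DS ≥ V_GS − V_TN, so the device is in saturation.
KCL at the drain: ½ k_n (V_GS − V_TN)² = (V_DD − V_GS)/R.
Let x = V_GS − 1.19. Then 36.1 x² + x − 8.05 = 0, giving x = 0.458 V (positive root), so V_GS = 1.65 V.
I_D = (V_DD − V_GS)/R = (9.24 − 1.65) / 17 = 0.447 mA.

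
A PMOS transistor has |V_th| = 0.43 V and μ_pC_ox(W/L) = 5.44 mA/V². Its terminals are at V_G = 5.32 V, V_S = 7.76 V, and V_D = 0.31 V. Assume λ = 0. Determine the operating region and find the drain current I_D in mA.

V_SG = V_S − V_G = 7.76 − 5.32 = 2.44 V; V_SD = V_S − V_D = 7.76 − 0.31 = 7.45 V.
V_ov = V_SG − |V_th| = 2.44 − 0.43 = 2.01 V.
Since V_SD = 7.45 V ≥ V_ov = 2.01 V, the device is in saturation.
I_D = ½ k_p V_ov² = 0.5 × 5.44 × 2.01² = 11 mA.

Saturation; I_D = 11.0 mA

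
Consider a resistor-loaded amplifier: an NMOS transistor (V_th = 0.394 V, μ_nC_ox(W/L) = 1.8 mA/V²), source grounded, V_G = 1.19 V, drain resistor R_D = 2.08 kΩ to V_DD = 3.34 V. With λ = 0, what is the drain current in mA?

I_D = 0.570 mA

V_GS = V_G = 1.19 V, so V_ov = 1.19 − 0.394 = 0.796 V.
Assume saturation: I_D = ½ k_n V_ov² = 0.5 × 1.8 × 0.796² = 0.57 mA, giving V_DS = V_DD − I_D R_D = 3.34 − 0.57 × 2.08 = 2.15 V.
V_DS = 2.15 V ≥ V_ov = 0.796 V, confirming saturation.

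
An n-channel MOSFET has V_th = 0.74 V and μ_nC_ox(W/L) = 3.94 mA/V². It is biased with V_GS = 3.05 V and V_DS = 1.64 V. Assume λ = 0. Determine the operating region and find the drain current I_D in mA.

V_ov = V_GS − V_th = 3.05 − 0.74 = 2.31 V.
Since V_DS = 1.64 V < V_ov = 2.31 V, the device is in the triode region.
I_D = k_n [V_ov · V_DS − ½ V_DS²] = 3.94 × [2.31 × 1.64 − 0.5 × 1.64²] = 9.63 mA.

Triode; I_D = 9.63 mA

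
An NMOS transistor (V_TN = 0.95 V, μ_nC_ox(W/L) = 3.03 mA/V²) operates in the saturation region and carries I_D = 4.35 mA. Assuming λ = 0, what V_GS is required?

V_GS = 2.64 V

In saturation I_D = ½ k_n (V_GS − V_TN)², so V_GS − V_TN = √(2 I_D / k_n) = √(2 × 4.35 / 3.03) = 1.69 V.
V_GS = 0.95 + 1.69 = 2.64 V.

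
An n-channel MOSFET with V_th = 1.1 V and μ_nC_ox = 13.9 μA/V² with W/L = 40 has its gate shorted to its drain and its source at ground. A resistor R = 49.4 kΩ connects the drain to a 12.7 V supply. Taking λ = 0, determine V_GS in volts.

V_GS = 1.98 V

With gate tied to drain, V_GS = V_DS ≥ V_GS − V_th, so the device is in saturation.
k_n = μ_nC_ox · (W/L) = 0.556 mA/V².
KCL at the drain: ½ k_n (V_GS − V_th)² = (V_DD − V_GS)/R.
Let x = V_GS − 1.1. Then 13.7 x² + x − 11.6 = 0, giving x = 0.883 V (positive root), so V_GS = 1.98 V.
I_D = (V_DD − V_GS)/R = (12.7 − 1.98) / 49.4 = 0.217 mA.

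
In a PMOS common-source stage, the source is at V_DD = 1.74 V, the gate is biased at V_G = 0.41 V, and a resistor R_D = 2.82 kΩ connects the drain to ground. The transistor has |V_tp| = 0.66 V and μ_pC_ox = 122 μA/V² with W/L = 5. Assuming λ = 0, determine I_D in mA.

I_D = 0.137 mA

V_SG = V_DD − V_G = 1.74 − 0.41 = 1.33 V, so V_ov = 1.33 − 0.66 = 0.67 V.
k_p = μ_pC_ox · (W/L) = 0.61 mA/V².
Assume saturation: I_D = ½ k_p V_ov² = 0.5 × 0.61 × 0.67² = 0.137 mA, giving V_SD = V_DD − I_D R_D = 1.74 − 0.137 × 2.82 = 1.35 V.
V_SD = 1.35 V ≥ V_ov = 0.67 V, confirming saturation.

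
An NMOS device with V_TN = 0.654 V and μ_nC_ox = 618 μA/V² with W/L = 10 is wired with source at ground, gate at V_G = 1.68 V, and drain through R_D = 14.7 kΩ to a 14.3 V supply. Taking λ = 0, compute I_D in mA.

I_D = 0.962 mA

V_GS = V_G = 1.68 V, so V_ov = 1.68 − 0.654 = 1.03 V.
k_n = μ_nC_ox · (W/L) = 6.18 mA/V².
Assume saturation: I_D = ½ k_n V_ov² = 0.5 × 6.18 × 1.03² = 3.25 mA, giving V_DS = V_DD − I_D R_D = 14.3 − 3.25 × 14.7 = -33.5 V.
But -33.5 V < V_ov = 1.03 V, so the device is actually in triode.
In triode I_D = k_n[V_ov V_DS − ½ V_DS²] and I_D = (V_DD − V_DS)/R_D. Equating: 45.4 V_DS² − 94.21 V_DS + 14.3 = 0, giving V_DS = 0.165 V (the root below V_ov).
I_D = (14.3 − 0.165) / 14.7 = 0.962 mA.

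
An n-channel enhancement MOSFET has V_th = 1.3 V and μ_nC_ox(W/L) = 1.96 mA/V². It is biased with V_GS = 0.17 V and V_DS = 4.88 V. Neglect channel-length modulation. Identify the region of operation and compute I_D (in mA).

V_GS = 0.17 V < V_th = 1.3 V, so the transistor is in cutoff.

Cutoff; I_D = 0 mA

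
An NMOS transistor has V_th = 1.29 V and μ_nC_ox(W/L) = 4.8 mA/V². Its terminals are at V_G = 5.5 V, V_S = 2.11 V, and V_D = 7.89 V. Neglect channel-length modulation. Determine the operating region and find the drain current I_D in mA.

Saturation; I_D = 10.6 mA

V_GS = V_G − V_S = 5.5 − 2.11 = 3.39 V; V_DS = V_D − V_S = 7.89 − 2.11 = 5.78 V.
V_ov = V_GS − V_th = 3.39 − 1.29 = 2.1 V.
Since V_DS = 5.78 V ≥ V_ov = 2.1 V, the device is in saturation.
I_D = ½ k_n V_ov² = 0.5 × 4.8 × 2.1² = 10.6 mA.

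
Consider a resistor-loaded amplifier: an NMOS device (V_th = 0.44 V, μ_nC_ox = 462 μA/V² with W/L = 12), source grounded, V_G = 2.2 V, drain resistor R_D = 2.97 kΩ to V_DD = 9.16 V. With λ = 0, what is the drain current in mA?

I_D = 2.97 mA

V_GS = V_G = 2.2 V, so V_ov = 2.2 − 0.44 = 1.76 V.
k_n = μ_nC_ox · (W/L) = 5.544 mA/V².
Assume saturation: I_D = ½ k_n V_ov² = 0.5 × 5.544 × 1.76² = 8.59 mA, giving V_DS = V_DD − I_D R_D = 9.16 − 8.59 × 2.97 = -16.3 V.
But -16.3 V < V_ov = 1.76 V, so the device is actually in triode.
In triode I_D = k_n[V_ov V_DS − ½ V_DS²] and I_D = (V_DD − V_DS)/R_D. Equating: 8.23 V_DS² − 29.98 V_DS + 9.16 = 0, giving V_DS = 0.337 V (the root below V_ov).
I_D = (9.16 − 0.337) / 2.97 = 2.97 mA.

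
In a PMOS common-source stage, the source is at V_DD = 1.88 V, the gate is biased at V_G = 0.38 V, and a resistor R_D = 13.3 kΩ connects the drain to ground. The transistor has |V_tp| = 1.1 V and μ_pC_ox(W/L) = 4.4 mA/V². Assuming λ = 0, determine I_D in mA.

I_D = 0.135 mA

V_SG = V_DD − V_G = 1.88 − 0.38 = 1.5 V, so V_ov = 1.5 − 1.1 = 0.4 V.
Assume saturation: I_D = ½ k_p V_ov² = 0.5 × 4.4 × 0.4² = 0.352 mA, giving V_SD = V_DD − I_D R_D = 1.88 − 0.352 × 13.3 = -2.8 V.
But -2.8 V < V_ov = 0.4 V, so the device is actually in triode.
In triode I_D = k_p[V_ov V_SD − ½ V_SD²] and I_D = (V_DD − V_SD)/R_D. Equating: 29.3 V_SD² − 24.41 V_SD + 1.88 = 0, giving V_SD = 0.0859 V (the root below V_ov).
I_D = (1.88 − 0.0859) / 13.3 = 0.135 mA.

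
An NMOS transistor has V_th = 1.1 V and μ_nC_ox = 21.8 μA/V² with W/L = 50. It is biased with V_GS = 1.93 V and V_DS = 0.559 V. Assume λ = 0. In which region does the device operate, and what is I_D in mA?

Triode; I_D = 0.335 mA

k_n = μ_nC_ox · (W/L) = 1.09 mA/V².
V_ov = V_GS − V_th = 1.93 − 1.1 = 0.83 V.
Since V_DS = 0.559 V < V_ov = 0.83 V, the device is in the triode region.
I_D = k_n [V_ov · V_DS − ½ V_DS²] = 1.09 × [0.83 × 0.559 − 0.5 × 0.559²] = 0.335 mA.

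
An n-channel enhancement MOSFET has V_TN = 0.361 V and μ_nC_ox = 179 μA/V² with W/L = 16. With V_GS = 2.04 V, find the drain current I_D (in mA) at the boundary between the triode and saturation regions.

At the boundary V_DS = V_ov = V_GS − V_TN = 2.04 − 0.361 = 1.68 V.
k_n = μ_nC_ox · (W/L) = 2.864 mA/V².
I_D = ½ k_n V_ov² = 0.5 × 2.864 × 1.68² = 4.04 mA.

I_D = 4.04 mA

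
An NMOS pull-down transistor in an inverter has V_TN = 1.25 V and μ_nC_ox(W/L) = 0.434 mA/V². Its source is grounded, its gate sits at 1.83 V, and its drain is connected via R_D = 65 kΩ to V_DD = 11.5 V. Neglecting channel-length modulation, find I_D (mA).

V_GS = V_G = 1.83 V, so V_ov = 1.83 − 1.25 = 0.58 V.
Assume saturation: I_D = ½ k_n V_ov² = 0.5 × 0.434 × 0.58² = 0.073 mA, giving V_DS = V_DD − I_D R_D = 11.5 − 0.073 × 65 = 6.76 V.
V_DS = 6.76 V ≥ V_ov = 0.58 V, confirming saturation.

I_D = 0.0730 mA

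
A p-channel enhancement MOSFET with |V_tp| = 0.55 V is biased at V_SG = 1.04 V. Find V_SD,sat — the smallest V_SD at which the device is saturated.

V_SD,sat = 0.490 V

The boundary between triode and saturation is V_SD = V_SG − |V_tp| = V_ov.
V_ov = 1.04 − 0.55 = 0.49 V.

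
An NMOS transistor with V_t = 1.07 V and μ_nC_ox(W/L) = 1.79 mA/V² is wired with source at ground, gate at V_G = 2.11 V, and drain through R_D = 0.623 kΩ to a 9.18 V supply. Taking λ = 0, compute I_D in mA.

V_GS = V_G = 2.11 V, so V_ov = 2.11 − 1.07 = 1.04 V.
Assume saturation: I_D = ½ k_n V_ov² = 0.5 × 1.79 × 1.04² = 0.968 mA, giving V_DS = V_DD − I_D R_D = 9.18 − 0.968 × 0.623 = 8.58 V.
V_DS = 8.58 V ≥ V_ov = 1.04 V, confirming saturation.

I_D = 0.968 mA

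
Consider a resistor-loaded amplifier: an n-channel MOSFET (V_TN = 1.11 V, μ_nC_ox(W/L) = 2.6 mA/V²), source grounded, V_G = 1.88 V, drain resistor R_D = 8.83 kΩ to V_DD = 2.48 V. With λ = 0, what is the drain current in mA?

V_GS = V_G = 1.88 V, so V_ov = 1.88 − 1.11 = 0.77 V.
Assume saturation: I_D = ½ k_n V_ov² = 0.5 × 2.6 × 0.77² = 0.771 mA, giving V_DS = V_DD − I_D R_D = 2.48 − 0.771 × 8.83 = -4.33 V.
But -4.33 V < V_ov = 0.77 V, so the device is actually in triode.
In triode I_D = k_n[V_ov V_DS − ½ V_DS²] and I_D = (V_DD − V_DS)/R_D. Equating: 11.5 V_DS² − 18.68 V_DS + 2.48 = 0, giving V_DS = 0.146 V (the root below V_ov).
I_D = (2.48 − 0.146) / 8.83 = 0.264 mA.

I_D = 0.264 mA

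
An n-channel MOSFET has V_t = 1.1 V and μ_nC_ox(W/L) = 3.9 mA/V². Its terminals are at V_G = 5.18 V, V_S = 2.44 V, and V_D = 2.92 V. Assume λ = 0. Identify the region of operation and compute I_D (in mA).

Triode; I_D = 2.62 mA

V_GS = V_G − V_S = 5.18 − 2.44 = 2.74 V; V_DS = V_D − V_S = 2.92 − 2.44 = 0.48 V.
V_ov = V_GS − V_t = 2.74 − 1.1 = 1.64 V.
Since V_DS = 0.48 V < V_ov = 1.64 V, the device is in the triode region.
I_D = k_n [V_ov · V_DS − ½ V_DS²] = 3.9 × [1.64 × 0.48 − 0.5 × 0.48²] = 2.62 mA.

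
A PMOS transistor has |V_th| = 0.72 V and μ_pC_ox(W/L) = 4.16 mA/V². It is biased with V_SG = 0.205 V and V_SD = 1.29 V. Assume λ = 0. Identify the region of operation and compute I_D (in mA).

V_SG = 0.205 V < |V_th| = 0.72 V, so the transistor is in cutoff.

Cutoff; I_D = 0 mA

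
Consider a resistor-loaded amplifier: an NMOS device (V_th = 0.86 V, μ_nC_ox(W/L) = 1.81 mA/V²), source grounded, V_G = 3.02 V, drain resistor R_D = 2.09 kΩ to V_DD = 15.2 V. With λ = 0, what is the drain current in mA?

V_GS = V_G = 3.02 V, so V_ov = 3.02 − 0.86 = 2.16 V.
Assume saturation: I_D = ½ k_n V_ov² = 0.5 × 1.81 × 2.16² = 4.22 mA, giving V_DS = V_DD − I_D R_D = 15.2 − 4.22 × 2.09 = 6.38 V.
V_DS = 6.38 V ≥ V_ov = 2.16 V, confirming saturation.

I_D = 4.22 mA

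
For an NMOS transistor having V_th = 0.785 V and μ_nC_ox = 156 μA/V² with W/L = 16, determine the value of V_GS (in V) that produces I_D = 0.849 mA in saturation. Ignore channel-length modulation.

V_GS = 1.61 V

k_n = μ_nC_ox · (W/L) = 2.496 mA/V².
In saturation I_D = ½ k_n (V_GS − V_th)², so V_GS − V_th = √(2 I_D / k_n) = √(2 × 0.849 / 2.496) = 0.825 V.
V_GS = 0.785 + 0.825 = 1.61 V.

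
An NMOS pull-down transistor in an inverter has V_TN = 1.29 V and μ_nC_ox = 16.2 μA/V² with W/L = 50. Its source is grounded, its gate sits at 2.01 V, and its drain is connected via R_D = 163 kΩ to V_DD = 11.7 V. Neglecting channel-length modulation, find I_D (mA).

I_D = 0.0710 mA

V_GS = V_G = 2.01 V, so V_ov = 2.01 − 1.29 = 0.72 V.
k_n = μ_nC_ox · (W/L) = 0.81 mA/V².
Assume saturation: I_D = ½ k_n V_ov² = 0.5 × 0.81 × 0.72² = 0.21 mA, giving V_DS = V_DD − I_D R_D = 11.7 − 0.21 × 163 = -22.5 V.
But -22.5 V < V_ov = 0.72 V, so the device is actually in triode.
In triode I_D = k_n[V_ov V_DS − ½ V_DS²] and I_D = (V_DD − V_DS)/R_D. Equating: 66 V_DS² − 96.06 V_DS + 11.7 = 0, giving V_DS = 0.134 V (the root below V_ov).
I_D = (11.7 − 0.134) / 163 = 0.071 mA.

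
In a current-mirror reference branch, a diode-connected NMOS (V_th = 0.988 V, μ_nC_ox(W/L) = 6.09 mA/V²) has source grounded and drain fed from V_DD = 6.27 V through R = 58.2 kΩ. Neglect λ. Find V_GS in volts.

V_GS = 1.16 V

With gate tied to drain, V_GS = V_DS ≥ V_GS − V_th, so the device is in saturation.
KCL at the drain: ½ k_n (V_GS − V_th)² = (V_DD − V_GS)/R.
Let x = V_GS − 0.988. Then 177 x² + x − 5.282 = 0, giving x = 0.17 V (positive root), so V_GS = 1.16 V.
I_D = (V_DD − V_GS)/R = (6.27 − 1.16) / 58.2 = 0.0878 mA.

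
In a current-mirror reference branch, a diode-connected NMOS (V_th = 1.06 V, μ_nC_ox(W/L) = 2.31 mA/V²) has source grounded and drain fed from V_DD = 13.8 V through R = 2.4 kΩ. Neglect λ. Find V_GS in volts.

With gate tied to drain, V_GS = V_DS ≥ V_GS − V_th, so the device is in saturation.
KCL at the drain: ½ k_n (V_GS − V_th)² = (V_DD − V_GS)/R.
Let x = V_GS − 1.06. Then 2.77 x² + x − 12.74 = 0, giving x = 1.97 V (positive root), so V_GS = 3.03 V.
I_D = (V_DD − V_GS)/R = (13.8 − 3.03) / 2.4 = 4.49 mA.

V_GS = 3.03 V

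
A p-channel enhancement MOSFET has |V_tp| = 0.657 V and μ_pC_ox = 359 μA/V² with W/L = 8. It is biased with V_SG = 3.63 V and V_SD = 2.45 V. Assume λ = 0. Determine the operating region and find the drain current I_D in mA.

Triode; I_D = 12.3 mA

k_p = μ_pC_ox · (W/L) = 2.872 mA/V².
V_ov = V_SG − |V_tp| = 3.63 − 0.657 = 2.97 V.
Since V_SD = 2.45 V < V_ov = 2.97 V, the device is in the triode region.
I_D = k_p [V_ov · V_SD − ½ V_SD²] = 2.872 × [2.97 × 2.45 − 0.5 × 2.45²] = 12.3 mA.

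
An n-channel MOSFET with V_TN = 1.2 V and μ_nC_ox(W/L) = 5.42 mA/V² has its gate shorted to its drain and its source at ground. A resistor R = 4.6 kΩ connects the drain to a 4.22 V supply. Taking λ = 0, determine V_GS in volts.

With gate tied to drain, V_GS = V_DS ≥ V_GS − V_TN, so the device is in saturation.
KCL at the drain: ½ k_n (V_GS − V_TN)² = (V_DD − V_GS)/R.
Let x = V_GS − 1.2. Then 12.5 x² + x − 3.02 = 0, giving x = 0.454 V (positive root), so V_GS = 1.65 V.
I_D = (V_DD − V_GS)/R = (4.22 − 1.65) / 4.6 = 0.558 mA.

V_GS = 1.65 V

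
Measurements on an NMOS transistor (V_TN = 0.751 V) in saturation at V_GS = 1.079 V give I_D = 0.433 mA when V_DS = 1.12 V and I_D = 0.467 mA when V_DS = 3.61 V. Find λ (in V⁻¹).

λ = 0.0327 V⁻¹

With V_GS fixed, I_D ∝ (1 + λ V_DS) in saturation, so I_D2/I_D1 = (1 + λ V_DS2)/(1 + λ V_DS1).
0.467/0.433 = 1.079 = (1 + 3.61 λ)/(1 + 1.12 λ).
Solving: λ (I_D1 V_DS2 − I_D2 V_DS1) = I_D2 − I_D1, so λ = (0.467 − 0.433) / (0.433 × 3.61 − 0.467 × 1.12) = 0.034 / 1.04 = 0.0327 V⁻¹.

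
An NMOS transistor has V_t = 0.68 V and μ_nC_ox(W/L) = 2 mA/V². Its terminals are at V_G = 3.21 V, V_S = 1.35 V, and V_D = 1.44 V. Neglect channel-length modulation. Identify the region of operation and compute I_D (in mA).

Triode; I_D = 0.204 mA

V_GS = V_G − V_S = 3.21 − 1.35 = 1.86 V; V_DS = V_D − V_S = 1.44 − 1.35 = 0.09 V.
V_ov = V_GS − V_t = 1.86 − 0.68 = 1.18 V.
Since V_DS = 0.09 V < V_ov = 1.18 V, the device is in the triode region.
I_D = k_n [V_ov · V_DS − ½ V_DS²] = 2 × [1.18 × 0.09 − 0.5 × 0.09²] = 0.204 mA.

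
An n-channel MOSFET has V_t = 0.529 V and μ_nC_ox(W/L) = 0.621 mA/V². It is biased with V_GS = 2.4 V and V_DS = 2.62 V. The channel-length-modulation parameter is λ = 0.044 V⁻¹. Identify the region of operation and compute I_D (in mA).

V_ov = V_GS − V_t = 2.4 − 0.529 = 1.87 V.
Since V_DS = 2.62 V ≥ V_ov = 1.87 V, the device is in saturation.
I_D = ½ k_n V_ov² (1 + λ V_DS) = 0.5 × 0.621 × 1.87² × (1 + 0.044 × 2.62) = 1.21 mA.

Saturation; I_D = 1.21 mA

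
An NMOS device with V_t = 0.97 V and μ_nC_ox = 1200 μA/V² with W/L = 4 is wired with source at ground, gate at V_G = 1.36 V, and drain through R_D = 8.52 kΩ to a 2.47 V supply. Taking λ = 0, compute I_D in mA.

V_GS = V_G = 1.36 V, so V_ov = 1.36 − 0.97 = 0.39 V.
k_n = μ_nC_ox · (W/L) = 4.8 mA/V².
Assume saturation: I_D = ½ k_n V_ov² = 0.5 × 4.8 × 0.39² = 0.365 mA, giving V_DS = V_DD − I_D R_D = 2.47 − 0.365 × 8.52 = -0.64 V.
But -0.64 V < V_ov = 0.39 V, so the device is actually in triode.
In triode I_D = k_n[V_ov V_DS − ½ V_DS²] and I_D = (V_DD − V_DS)/R_D. Equating: 20.4 V_DS² − 16.95 V_DS + 2.47 = 0, giving V_DS = 0.189 V (the root below V_ov).
I_D = (2.47 − 0.189) / 8.52 = 0.268 mA.

I_D = 0.268 mA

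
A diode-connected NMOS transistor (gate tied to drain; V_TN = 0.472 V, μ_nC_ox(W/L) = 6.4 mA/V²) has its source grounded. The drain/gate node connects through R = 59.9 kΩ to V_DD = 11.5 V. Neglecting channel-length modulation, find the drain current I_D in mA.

With gate tied to drain, V_GS = V_DS ≥ V_GS − V_TN, so the device is in saturation.
KCL at the drain: ½ k_n (V_GS − V_TN)² = (V_DD − V_GS)/R.
Let x = V_GS − 0.472. Then 192 x² + x − 11.03 = 0, giving x = 0.237 V (positive root), so V_GS = 0.709 V.
I_D = (V_DD − V_GS)/R = (11.5 − 0.709) / 59.9 = 0.18 mA.

I_D = 0.180 mA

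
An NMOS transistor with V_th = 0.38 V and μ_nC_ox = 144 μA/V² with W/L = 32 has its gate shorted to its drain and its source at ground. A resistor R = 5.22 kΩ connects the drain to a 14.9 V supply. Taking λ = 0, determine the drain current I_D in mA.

With gate tied to drain, V_GS = V_DS ≥ V_GS − V_th, so the device is in saturation.
k_n = μ_nC_ox · (W/L) = 4.608 mA/V².
KCL at the drain: ½ k_n (V_GS − V_th)² = (V_DD − V_GS)/R.
Let x = V_GS − 0.38. Then 12 x² + x − 14.52 = 0, giving x = 1.06 V (positive root), so V_GS = 1.44 V.
I_D = (V_DD − V_GS)/R = (14.9 − 1.44) / 5.22 = 2.58 mA.

I_D = 2.58 mA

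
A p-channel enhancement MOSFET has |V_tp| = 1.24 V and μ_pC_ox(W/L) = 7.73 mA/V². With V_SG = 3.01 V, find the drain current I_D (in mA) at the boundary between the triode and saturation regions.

At the boundary V_SD = V_ov = V_SG − |V_tp| = 3.01 − 1.24 = 1.77 V.
I_D = ½ k_p V_ov² = 0.5 × 7.73 × 1.77² = 12.1 mA.

I_D = 12.1 mA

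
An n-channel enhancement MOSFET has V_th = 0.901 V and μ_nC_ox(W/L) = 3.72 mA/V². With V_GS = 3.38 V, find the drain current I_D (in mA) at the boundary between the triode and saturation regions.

At the boundary V_DS = V_ov = V_GS − V_th = 3.38 − 0.901 = 2.48 V.
I_D = ½ k_n V_ov² = 0.5 × 3.72 × 2.48² = 11.4 mA.

I_D = 11.4 mA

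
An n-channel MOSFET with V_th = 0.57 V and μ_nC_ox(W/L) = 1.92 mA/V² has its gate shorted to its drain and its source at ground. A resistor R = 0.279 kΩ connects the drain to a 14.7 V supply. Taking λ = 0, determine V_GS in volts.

With gate tied to drain, V_GS = V_DS ≥ V_GS − V_th, so the device is in saturation.
KCL at the drain: ½ k_n (V_GS − V_th)² = (V_DD − V_GS)/R.
Let x = V_GS − 0.57. Then 0.268 x² + x − 14.13 = 0, giving x = 5.63 V (positive root), so V_GS = 6.2 V.
I_D = (V_DD − V_GS)/R = (14.7 − 6.2) / 0.279 = 30.5 mA.

V_GS = 6.20 V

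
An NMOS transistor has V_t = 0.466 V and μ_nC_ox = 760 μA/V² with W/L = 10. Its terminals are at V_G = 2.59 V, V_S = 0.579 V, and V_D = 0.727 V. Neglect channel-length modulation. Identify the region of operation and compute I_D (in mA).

Triode; I_D = 1.65 mA

V_GS = V_G − V_S = 2.59 − 0.579 = 2.01 V; V_DS = V_D − V_S = 0.727 − 0.579 = 0.148 V.
k_n = μ_nC_ox · (W/L) = 7.6 mA/V².
V_ov = V_GS − V_t = 2.01 − 0.466 = 1.55 V.
Since V_DS = 0.148 V < V_ov = 1.55 V, the device is in the triode region.
I_D = k_n [V_ov · V_DS − ½ V_DS²] = 7.6 × [1.55 × 0.148 − 0.5 × 0.148²] = 1.65 mA.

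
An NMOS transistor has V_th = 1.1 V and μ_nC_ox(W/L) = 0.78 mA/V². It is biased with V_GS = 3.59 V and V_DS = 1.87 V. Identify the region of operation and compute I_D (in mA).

V_ov = V_GS − V_th = 3.59 − 1.1 = 2.49 V.
Since V_DS = 1.87 V < V_ov = 2.49 V, the device is in the triode region.
I_D = k_n [V_ov · V_DS − ½ V_DS²] = 0.78 × [2.49 × 1.87 − 0.5 × 1.87²] = 2.27 mA.

Triode; I_D = 2.27 mA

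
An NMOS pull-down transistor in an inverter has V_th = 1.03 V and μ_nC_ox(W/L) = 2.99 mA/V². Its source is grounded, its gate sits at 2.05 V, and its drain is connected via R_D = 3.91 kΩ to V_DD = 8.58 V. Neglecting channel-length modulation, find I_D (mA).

V_GS = V_G = 2.05 V, so V_ov = 2.05 − 1.03 = 1.02 V.
Assume saturation: I_D = ½ k_n V_ov² = 0.5 × 2.99 × 1.02² = 1.56 mA, giving V_DS = V_DD − I_D R_D = 8.58 − 1.56 × 3.91 = 2.5 V.
V_DS = 2.5 V ≥ V_ov = 1.02 V, confirming saturation.

I_D = 1.56 mA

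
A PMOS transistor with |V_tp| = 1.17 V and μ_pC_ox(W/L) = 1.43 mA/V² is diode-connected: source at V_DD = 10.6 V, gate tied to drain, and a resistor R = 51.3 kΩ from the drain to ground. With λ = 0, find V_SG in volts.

V_SG = 1.66 V

With gate tied to drain, V_SG = V_SD ≥ V_SG − |V_tp|, so the device is in saturation.
KCL at the drain: ½ k_p (V_SG − |V_tp|)² = (V_DD − V_SG)/R.
Let x = V_SG − 1.17. Then 36.7 x² + x − 9.43 = 0, giving x = 0.494 V (positive root), so V_SG = 1.66 V.
I_D = (V_DD − V_SG)/R = (10.6 − 1.66) / 51.3 = 0.174 mA.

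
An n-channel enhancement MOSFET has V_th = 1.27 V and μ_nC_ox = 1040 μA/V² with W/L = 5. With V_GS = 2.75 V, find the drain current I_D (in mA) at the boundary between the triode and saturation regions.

At the boundary V_DS = V_ov = V_GS − V_th = 2.75 − 1.27 = 1.48 V.
k_n = μ_nC_ox · (W/L) = 5.2 mA/V².
I_D = ½ k_n V_ov² = 0.5 × 5.2 × 1.48² = 5.7 mA.

I_D = 5.70 mA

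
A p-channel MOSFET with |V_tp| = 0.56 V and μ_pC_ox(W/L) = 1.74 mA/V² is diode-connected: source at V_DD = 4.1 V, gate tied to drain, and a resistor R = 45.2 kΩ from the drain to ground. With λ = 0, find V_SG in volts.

V_SG = 0.848 V

With gate tied to drain, V_SG = V_SD ≥ V_SG − |V_tp|, so the device is in saturation.
KCL at the drain: ½ k_p (V_SG − |V_tp|)² = (V_DD − V_SG)/R.
Let x = V_SG − 0.56. Then 39.3 x² + x − 3.54 = 0, giving x = 0.288 V (positive root), so V_SG = 0.848 V.
I_D = (V_DD − V_SG)/R = (4.1 − 0.848) / 45.2 = 0.072 mA.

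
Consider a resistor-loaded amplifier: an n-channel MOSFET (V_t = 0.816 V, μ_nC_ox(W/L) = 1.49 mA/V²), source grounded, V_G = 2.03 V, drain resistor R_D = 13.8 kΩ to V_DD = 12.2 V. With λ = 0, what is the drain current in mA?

V_GS = V_G = 2.03 V, so V_ov = 2.03 − 0.816 = 1.21 V.
Assume saturation: I_D = ½ k_n V_ov² = 0.5 × 1.49 × 1.21² = 1.1 mA, giving V_DS = V_DD − I_D R_D = 12.2 − 1.1 × 13.8 = -2.95 V.
But -2.95 V < V_ov = 1.21 V, so the device is actually in triode.
In triode I_D = k_n[V_ov V_DS − ½ V_DS²] and I_D = (V_DD − V_DS)/R_D. Equating: 10.3 V_DS² − 25.96 V_DS + 12.2 = 0, giving V_DS = 0.624 V (the root below V_ov).
I_D = (12.2 − 0.624) / 13.8 = 0.839 mA.

I_D = 0.839 mA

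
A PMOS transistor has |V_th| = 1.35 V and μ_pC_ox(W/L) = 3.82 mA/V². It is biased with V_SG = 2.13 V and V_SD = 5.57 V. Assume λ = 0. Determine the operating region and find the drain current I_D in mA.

V_ov = V_SG − |V_th| = 2.13 − 1.35 = 0.78 V.
Since V_SD = 5.57 V ≥ V_ov = 0.78 V, the device is in saturation.
I_D = ½ k_p V_ov² = 0.5 × 3.82 × 0.78² = 1.16 mA.

Saturation; I_D = 1.16 mA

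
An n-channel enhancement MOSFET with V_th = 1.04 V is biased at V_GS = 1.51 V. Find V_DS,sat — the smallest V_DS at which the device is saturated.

V_DS,sat = 0.470 V

The boundary between triode and saturation is V_DS = V_GS − V_th = V_ov.
V_ov = 1.51 − 1.04 = 0.47 V.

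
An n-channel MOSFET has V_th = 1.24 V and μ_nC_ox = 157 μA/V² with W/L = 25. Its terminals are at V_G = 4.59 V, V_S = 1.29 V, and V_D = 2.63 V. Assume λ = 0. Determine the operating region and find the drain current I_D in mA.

Triode; I_D = 7.31 mA

V_GS = V_G − V_S = 4.59 − 1.29 = 3.3 V; V_DS = V_D − V_S = 2.63 − 1.29 = 1.34 V.
k_n = μ_nC_ox · (W/L) = 3.925 mA/V².
V_ov = V_GS − V_th = 3.3 − 1.24 = 2.06 V.
Since V_DS = 1.34 V < V_ov = 2.06 V, the device is in the triode region.
I_D = k_n [V_ov · V_DS − ½ V_DS²] = 3.925 × [2.06 × 1.34 − 0.5 × 1.34²] = 7.31 mA.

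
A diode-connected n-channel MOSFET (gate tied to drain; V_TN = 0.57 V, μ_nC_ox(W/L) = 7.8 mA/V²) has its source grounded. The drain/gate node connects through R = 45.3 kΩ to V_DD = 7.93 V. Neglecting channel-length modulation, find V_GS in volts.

V_GS = 0.771 V

With gate tied to drain, V_GS = V_DS ≥ V_GS − V_TN, so the device is in saturation.
KCL at the drain: ½ k_n (V_GS − V_TN)² = (V_DD − V_GS)/R.
Let x = V_GS − 0.57. Then 177 x² + x − 7.36 = 0, giving x = 0.201 V (positive root), so V_GS = 0.771 V.
I_D = (V_DD − V_GS)/R = (7.93 − 0.771) / 45.3 = 0.158 mA.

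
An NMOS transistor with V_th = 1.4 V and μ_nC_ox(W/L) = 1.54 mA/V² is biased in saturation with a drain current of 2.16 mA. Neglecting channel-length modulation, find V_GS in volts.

In saturation I_D = ½ k_n (V_GS − V_th)², so V_GS − V_th = √(2 I_D / k_n) = √(2 × 2.16 / 1.54) = 1.67 V.
V_GS = 1.4 + 1.67 = 3.07 V.

V_GS = 3.07 V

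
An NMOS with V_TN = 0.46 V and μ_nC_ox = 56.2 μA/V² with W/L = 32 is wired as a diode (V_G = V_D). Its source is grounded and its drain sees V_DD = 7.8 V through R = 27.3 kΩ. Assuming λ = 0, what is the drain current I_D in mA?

With gate tied to drain, V_GS = V_DS ≥ V_GS − V_TN, so the device is in saturation.
k_n = μ_nC_ox · (W/L) = 1.798 mA/V².
KCL at the drain: ½ k_n (V_GS − V_TN)² = (V_DD − V_GS)/R.
Let x = V_GS − 0.46. Then 24.5 x² + x − 7.34 = 0, giving x = 0.527 V (positive root), so V_GS = 0.987 V.
I_D = (V_DD − V_GS)/R = (7.8 − 0.987) / 27.3 = 0.25 mA.

I_D = 0.250 mA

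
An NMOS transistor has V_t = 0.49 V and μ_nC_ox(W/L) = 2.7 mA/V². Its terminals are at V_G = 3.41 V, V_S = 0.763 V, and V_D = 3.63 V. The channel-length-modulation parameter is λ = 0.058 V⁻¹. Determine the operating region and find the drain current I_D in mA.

V_GS = V_G − V_S = 3.41 − 0.763 = 2.65 V; V_DS = V_D − V_S = 3.63 − 0.763 = 2.87 V.
V_ov = V_GS − V_t = 2.65 − 0.49 = 2.16 V.
Since V_DS = 2.87 V ≥ V_ov = 2.16 V, the device is in saturation.
I_D = ½ k_n V_ov² (1 + λ V_DS) = 0.5 × 2.7 × 2.16² × (1 + 0.058 × 2.87) = 7.33 mA.

Saturation; I_D = 7.33 mA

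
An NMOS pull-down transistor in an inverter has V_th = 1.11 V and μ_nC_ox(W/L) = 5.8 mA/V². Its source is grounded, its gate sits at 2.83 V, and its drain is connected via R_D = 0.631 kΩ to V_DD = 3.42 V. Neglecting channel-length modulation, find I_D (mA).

V_GS = V_G = 2.83 V, so V_ov = 2.83 − 1.11 = 1.72 V.
Assume saturation: I_D = ½ k_n V_ov² = 0.5 × 5.8 × 1.72² = 8.58 mA, giving V_DS = V_DD − I_D R_D = 3.42 − 8.58 × 0.631 = -1.99 V.
But -1.99 V < V_ov = 1.72 V, so the device is actually in triode.
In triode I_D = k_n[V_ov V_DS − ½ V_DS²] and I_D = (V_DD − V_DS)/R_D. Equating: 1.83 V_DS² − 7.295 V_DS + 3.42 = 0, giving V_DS = 0.543 V (the root below V_ov).
I_D = (3.42 − 0.543) / 0.631 = 4.56 mA.

I_D = 4.56 mA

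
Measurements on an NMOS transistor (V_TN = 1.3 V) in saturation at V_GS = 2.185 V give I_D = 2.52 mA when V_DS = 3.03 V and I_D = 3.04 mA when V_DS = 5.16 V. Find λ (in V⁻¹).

With V_GS fixed, I_D ∝ (1 + λ V_DS) in saturation, so I_D2/I_D1 = (1 + λ V_DS2)/(1 + λ V_DS1).
3.04/2.52 = 1.206 = (1 + 5.16 λ)/(1 + 3.03 λ).
Solving: λ (I_D1 V_DS2 − I_D2 V_DS1) = I_D2 − I_D1, so λ = (3.04 − 2.52) / (2.52 × 5.16 − 3.04 × 3.03) = 0.52 / 3.79 = 0.137 V⁻¹.

λ = 0.137 V⁻¹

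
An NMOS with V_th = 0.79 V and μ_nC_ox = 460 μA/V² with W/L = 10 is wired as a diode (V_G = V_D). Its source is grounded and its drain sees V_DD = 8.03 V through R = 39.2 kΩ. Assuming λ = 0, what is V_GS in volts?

V_GS = 1.07 V

With gate tied to drain, V_GS = V_DS ≥ V_GS − V_th, so the device is in saturation.
k_n = μ_nC_ox · (W/L) = 4.6 mA/V².
KCL at the drain: ½ k_n (V_GS − V_th)² = (V_DD − V_GS)/R.
Let x = V_GS − 0.79. Then 90.2 x² + x − 7.24 = 0, giving x = 0.278 V (positive root), so V_GS = 1.07 V.
I_D = (V_DD − V_GS)/R = (8.03 − 1.07) / 39.2 = 0.178 mA.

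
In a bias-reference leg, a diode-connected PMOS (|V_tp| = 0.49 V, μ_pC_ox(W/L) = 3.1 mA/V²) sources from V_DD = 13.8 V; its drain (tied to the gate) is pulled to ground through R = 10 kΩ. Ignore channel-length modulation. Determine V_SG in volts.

V_SG = 1.38 V

With gate tied to drain, V_SG = V_SD ≥ V_SG − |V_tp|, so the device is in saturation.
KCL at the drain: ½ k_p (V_SG − |V_tp|)² = (V_DD − V_SG)/R.
Let x = V_SG − 0.49. Then 15.5 x² + x − 13.31 = 0, giving x = 0.895 V (positive root), so V_SG = 1.38 V.
I_D = (V_DD − V_SG)/R = (13.8 − 1.38) / 10 = 1.24 mA.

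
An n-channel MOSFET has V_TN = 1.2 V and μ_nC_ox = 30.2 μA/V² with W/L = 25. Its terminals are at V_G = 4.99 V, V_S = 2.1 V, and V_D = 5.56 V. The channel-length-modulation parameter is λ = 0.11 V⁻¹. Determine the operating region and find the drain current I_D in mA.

Saturation; I_D = 1.49 mA

V_GS = V_G − V_S = 4.99 − 2.1 = 2.89 V; V_DS = V_D − V_S = 5.56 − 2.1 = 3.46 V.
k_n = μ_nC_ox · (W/L) = 0.755 mA/V².
V_ov = V_GS − V_TN = 2.89 − 1.2 = 1.69 V.
Since V_DS = 3.46 V ≥ V_ov = 1.69 V, the device is in saturation.
I_D = ½ k_n V_ov² (1 + λ V_DS) = 0.5 × 0.755 × 1.69² × (1 + 0.11 × 3.46) = 1.49 mA.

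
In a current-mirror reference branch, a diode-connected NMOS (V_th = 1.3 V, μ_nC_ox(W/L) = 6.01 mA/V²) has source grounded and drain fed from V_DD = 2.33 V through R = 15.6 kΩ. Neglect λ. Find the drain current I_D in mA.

I_D = 0.0572 mA

With gate tied to drain, V_GS = V_DS ≥ V_GS − V_th, so the device is in saturation.
KCL at the drain: ½ k_n (V_GS − V_th)² = (V_DD − V_GS)/R.
Let x = V_GS − 1.3. Then 46.9 x² + x − 1.03 = 0, giving x = 0.138 V (positive root), so V_GS = 1.44 V.
I_D = (V_DD − V_GS)/R = (2.33 − 1.44) / 15.6 = 0.0572 mA.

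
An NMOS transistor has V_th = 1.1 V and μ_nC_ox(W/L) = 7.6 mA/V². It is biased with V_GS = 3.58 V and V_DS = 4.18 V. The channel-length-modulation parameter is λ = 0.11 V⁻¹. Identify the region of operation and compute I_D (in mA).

V_ov = V_GS − V_th = 3.58 − 1.1 = 2.48 V.
Since V_DS = 4.18 V ≥ V_ov = 2.48 V, the device is in saturation.
I_D = ½ k_n V_ov² (1 + λ V_DS) = 0.5 × 7.6 × 2.48² × (1 + 0.11 × 4.18) = 34.1 mA.

Saturation; I_D = 34.1 mA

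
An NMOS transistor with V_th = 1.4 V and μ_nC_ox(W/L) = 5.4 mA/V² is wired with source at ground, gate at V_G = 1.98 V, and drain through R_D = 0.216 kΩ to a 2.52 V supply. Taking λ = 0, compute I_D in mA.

V_GS = V_G = 1.98 V, so V_ov = 1.98 − 1.4 = 0.58 V.
Assume saturation: I_D = ½ k_n V_ov² = 0.5 × 5.4 × 0.58² = 0.908 mA, giving V_DS = V_DD − I_D R_D = 2.52 − 0.908 × 0.216 = 2.32 V.
V_DS = 2.32 V ≥ V_ov = 0.58 V, confirming saturation.

I_D = 0.908 mA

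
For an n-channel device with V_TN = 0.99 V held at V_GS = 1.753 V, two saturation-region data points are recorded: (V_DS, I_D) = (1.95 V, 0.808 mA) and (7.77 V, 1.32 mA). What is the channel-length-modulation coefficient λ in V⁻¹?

With V_GS fixed, I_D ∝ (1 + λ V_DS) in saturation, so I_D2/I_D1 = (1 + λ V_DS2)/(1 + λ V_DS1).
1.32/0.808 = 1.634 = (1 + 7.77 λ)/(1 + 1.95 λ).
Solving: λ (I_D1 V_DS2 − I_D2 V_DS1) = I_D2 − I_D1, so λ = (1.32 − 0.808) / (0.808 × 7.77 − 1.32 × 1.95) = 0.512 / 3.7 = 0.138 V⁻¹.

λ = 0.138 V⁻¹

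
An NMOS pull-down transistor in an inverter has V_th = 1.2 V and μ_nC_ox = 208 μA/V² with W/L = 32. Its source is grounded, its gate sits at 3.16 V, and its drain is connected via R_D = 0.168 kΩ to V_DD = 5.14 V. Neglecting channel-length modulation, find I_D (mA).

V_GS = V_G = 3.16 V, so V_ov = 3.16 − 1.2 = 1.96 V.
k_n = μ_nC_ox · (W/L) = 6.656 mA/V².
Assume saturation: I_D = ½ k_n V_ov² = 0.5 × 6.656 × 1.96² = 12.8 mA, giving V_DS = V_DD − I_D R_D = 5.14 − 12.8 × 0.168 = 2.99 V.
V_DS = 2.99 V ≥ V_ov = 1.96 V, confirming saturation.

I_D = 12.8 mA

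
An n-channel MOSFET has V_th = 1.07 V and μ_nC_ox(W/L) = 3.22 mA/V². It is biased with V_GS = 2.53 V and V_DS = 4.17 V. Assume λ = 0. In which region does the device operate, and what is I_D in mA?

V_ov = V_GS − V_th = 2.53 − 1.07 = 1.46 V.
Since V_DS = 4.17 V ≥ V_ov = 1.46 V, the device is in saturation.
I_D = ½ k_n V_ov² = 0.5 × 3.22 × 1.46² = 3.43 mA.

Saturation; I_D = 3.43 mA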